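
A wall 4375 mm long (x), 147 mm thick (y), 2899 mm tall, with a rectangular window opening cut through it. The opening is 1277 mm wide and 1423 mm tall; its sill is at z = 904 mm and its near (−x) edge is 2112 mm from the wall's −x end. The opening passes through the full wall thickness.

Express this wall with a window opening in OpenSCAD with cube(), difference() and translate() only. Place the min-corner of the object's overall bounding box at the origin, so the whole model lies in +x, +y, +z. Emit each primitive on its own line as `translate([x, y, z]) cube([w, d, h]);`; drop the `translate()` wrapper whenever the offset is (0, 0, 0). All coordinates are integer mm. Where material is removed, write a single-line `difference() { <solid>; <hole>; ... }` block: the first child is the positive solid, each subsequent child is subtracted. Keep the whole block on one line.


difference() { cube([4375, 147, 2899]); translate([2112, 0, 904]) cube([1277, 147, 1423]); }


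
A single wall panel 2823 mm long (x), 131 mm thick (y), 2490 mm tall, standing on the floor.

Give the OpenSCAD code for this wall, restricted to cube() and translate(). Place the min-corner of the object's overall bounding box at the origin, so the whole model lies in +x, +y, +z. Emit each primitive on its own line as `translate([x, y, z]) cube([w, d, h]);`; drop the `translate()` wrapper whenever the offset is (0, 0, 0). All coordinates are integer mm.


cube([2823, 131, 2490]);


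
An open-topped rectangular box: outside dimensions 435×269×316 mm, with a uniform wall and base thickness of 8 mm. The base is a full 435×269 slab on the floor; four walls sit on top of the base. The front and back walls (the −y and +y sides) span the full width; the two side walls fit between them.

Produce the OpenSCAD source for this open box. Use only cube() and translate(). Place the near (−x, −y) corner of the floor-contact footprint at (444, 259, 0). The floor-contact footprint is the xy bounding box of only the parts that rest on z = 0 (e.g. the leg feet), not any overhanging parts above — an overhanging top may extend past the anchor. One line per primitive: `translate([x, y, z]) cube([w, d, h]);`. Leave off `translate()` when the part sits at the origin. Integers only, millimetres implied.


translate([444, 259, 0]) cube([435, 269, 8]);
translate([444, 259, 8]) cube([435, 8, 308]);
translate([444, 520, 8]) cube([435, 8, 308]);
translate([444, 267, 8]) cube([8, 253, 308]);
translate([871, 267, 8]) cube([8, 253, 308]);


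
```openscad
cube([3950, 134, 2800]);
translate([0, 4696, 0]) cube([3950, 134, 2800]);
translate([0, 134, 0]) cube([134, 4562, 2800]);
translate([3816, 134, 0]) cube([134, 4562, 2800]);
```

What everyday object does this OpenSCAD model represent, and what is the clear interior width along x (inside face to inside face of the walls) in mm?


A house (or room) frame. The interior width is 3682 mm.

Four 2800 mm walls enclosing a rectangle with no floor or roof — a room or house frame. Outside width is 3950 mm and wall thickness is 134 mm, so the interior width is 3950 − 2 × 134 = 3682 mm.


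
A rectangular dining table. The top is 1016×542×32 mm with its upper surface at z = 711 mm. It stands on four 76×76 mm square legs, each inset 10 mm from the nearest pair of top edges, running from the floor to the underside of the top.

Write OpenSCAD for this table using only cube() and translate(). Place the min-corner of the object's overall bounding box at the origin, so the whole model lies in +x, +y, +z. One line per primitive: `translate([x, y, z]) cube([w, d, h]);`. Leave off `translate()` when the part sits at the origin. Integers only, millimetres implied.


translate([0, 0, 679]) cube([1016, 542, 32]);
translate([10, 10, 0]) cube([76, 76, 679]);
translate([930, 10, 0]) cube([76, 76, 679]);
translate([10, 456, 0]) cube([76, 76, 679]);
translate([930, 456, 0]) cube([76, 76, 679]);


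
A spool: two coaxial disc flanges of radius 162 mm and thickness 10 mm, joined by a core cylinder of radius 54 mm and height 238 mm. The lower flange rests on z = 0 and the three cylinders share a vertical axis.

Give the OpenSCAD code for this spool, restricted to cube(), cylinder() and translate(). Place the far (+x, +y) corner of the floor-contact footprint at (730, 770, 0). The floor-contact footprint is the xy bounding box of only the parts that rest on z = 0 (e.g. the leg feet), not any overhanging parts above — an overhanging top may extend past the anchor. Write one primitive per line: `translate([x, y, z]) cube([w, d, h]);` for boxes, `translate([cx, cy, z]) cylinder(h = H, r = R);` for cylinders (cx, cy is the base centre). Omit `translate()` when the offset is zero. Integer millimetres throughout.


translate([568, 608, 0]) cylinder(h = 10, r = 162);
translate([568, 608, 10]) cylinder(h = 238, r = 54);
translate([568, 608, 248]) cylinder(h = 10, r = 162);


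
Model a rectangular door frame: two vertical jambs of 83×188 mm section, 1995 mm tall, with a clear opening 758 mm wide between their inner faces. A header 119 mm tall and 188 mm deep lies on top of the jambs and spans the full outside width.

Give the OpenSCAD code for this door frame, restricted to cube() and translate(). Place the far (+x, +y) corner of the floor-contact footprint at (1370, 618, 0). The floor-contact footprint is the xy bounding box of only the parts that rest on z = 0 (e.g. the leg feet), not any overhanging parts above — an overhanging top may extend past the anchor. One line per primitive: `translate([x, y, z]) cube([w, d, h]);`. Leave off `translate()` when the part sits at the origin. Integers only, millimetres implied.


translate([446, 430, 0]) cube([83, 188, 1995]);
translate([1287, 430, 0]) cube([83, 188, 1995]);
translate([446, 430, 1995]) cube([924, 188, 119]);


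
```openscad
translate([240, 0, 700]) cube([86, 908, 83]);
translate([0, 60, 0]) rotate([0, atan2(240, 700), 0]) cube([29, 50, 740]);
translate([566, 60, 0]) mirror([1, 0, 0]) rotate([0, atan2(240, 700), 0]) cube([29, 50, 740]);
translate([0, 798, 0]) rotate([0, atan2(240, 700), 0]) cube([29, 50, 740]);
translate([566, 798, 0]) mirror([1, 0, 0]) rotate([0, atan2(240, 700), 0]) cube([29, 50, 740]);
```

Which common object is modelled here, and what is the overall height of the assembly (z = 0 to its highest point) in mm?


A sawhorse. The overall height is 783 mm.

A beam across two mirrored pairs of raked legs — a sawhorse. The beam's underside is at z = 700 (matching the legs' vertical rise in atan2(240, 700)) and the beam is 83 mm tall, so its top is at 700 + 83 = 783 mm. The raked legs top out at the beam's underside, so that is the highest point.


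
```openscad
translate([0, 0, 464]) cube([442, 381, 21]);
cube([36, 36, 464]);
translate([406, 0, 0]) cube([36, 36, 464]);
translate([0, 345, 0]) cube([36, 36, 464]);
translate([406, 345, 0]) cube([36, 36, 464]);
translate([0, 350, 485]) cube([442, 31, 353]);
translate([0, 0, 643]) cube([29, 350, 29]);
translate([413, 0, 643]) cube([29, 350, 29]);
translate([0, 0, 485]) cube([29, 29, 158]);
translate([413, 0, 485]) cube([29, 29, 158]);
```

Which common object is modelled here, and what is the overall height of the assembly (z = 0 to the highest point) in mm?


A chair. The overall height is 838 mm.

A slab on four corner posts with a tall panel at the back — a chair. The seat slab sits at z = 464 with thickness 21, and the 353 mm backrest starts at the seat top, so the overall height is 464 + 21 + 353 = 838 mm.


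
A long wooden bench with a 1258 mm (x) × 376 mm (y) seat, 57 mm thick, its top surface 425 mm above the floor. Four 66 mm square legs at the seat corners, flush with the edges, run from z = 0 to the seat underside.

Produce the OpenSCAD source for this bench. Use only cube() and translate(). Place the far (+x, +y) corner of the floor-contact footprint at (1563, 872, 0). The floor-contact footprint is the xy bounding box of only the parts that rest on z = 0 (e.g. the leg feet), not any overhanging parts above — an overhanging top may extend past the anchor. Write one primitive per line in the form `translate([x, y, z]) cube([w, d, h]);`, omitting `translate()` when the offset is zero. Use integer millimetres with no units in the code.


// leg_h = 425 − 57 = 368
translate([305, 496, 368]) cube([1258, 376, 57]);
translate([305, 496, 0]) cube([66, 66, 368]);
translate([305, 806, 0]) cube([66, 66, 368]);
translate([1497, 496, 0]) cube([66, 66, 368]);
translate([1497, 806, 0]) cube([66, 66, 368]);


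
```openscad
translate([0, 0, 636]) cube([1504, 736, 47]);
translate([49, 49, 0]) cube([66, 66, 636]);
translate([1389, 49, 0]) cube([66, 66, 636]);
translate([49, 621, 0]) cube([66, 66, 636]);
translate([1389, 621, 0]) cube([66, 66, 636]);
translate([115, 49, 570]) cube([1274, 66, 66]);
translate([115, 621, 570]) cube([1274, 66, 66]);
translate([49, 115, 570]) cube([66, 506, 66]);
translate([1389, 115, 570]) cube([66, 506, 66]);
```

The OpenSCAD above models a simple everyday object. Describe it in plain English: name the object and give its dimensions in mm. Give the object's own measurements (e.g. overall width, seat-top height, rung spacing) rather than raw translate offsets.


A rectangular dining table. The top is 1504×736×47 mm with its upper surface at z = 683 mm. It stands on four 66×66 mm square legs, each inset 49 mm from the nearest pair of top edges, running from the floor to the underside of the top. Four apron rails, 66 mm thick and 66 mm tall, run between adjacent legs with their top edges flush with the underside of the top and their outer faces flush with the legs' outer faces.


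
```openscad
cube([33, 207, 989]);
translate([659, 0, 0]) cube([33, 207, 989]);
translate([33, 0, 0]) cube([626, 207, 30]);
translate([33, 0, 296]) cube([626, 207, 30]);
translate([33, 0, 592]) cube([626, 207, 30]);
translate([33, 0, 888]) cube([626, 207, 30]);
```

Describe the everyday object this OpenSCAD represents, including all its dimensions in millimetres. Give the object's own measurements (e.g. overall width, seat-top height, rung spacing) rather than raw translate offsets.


An open bookshelf. Two side panels, each 33 mm thick, 207 mm deep and 989 mm tall, stand 692 mm apart (outside-to-outside). Between them sit 4 shelves, each 30 mm thick and 207 mm deep, spanning the full gap between the sides. The bottom shelf rests on the floor (its underside at z = 0) and the clear gap between one shelf's top and the next shelf's underside is 266 mm.


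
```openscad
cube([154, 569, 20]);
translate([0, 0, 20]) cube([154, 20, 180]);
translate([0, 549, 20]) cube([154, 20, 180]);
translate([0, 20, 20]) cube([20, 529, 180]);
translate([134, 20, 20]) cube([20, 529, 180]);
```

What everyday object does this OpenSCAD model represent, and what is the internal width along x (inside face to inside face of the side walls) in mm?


An open box. The internal width is 114 mm.

A 154×569 base slab with four walls standing on it — an open box. The base is 154 mm wide and the walls are 20 mm thick, so the internal width is 154 − 2 × 20 = 114 mm.


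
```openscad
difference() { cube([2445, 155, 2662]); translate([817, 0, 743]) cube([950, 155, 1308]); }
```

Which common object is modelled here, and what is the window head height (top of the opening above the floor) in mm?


A wall with a window opening. The window head height is 2051 mm.

A wall with a rectangular opening subtracted — a window. Sill at z = 743, opening 1308 mm tall, so the head is at 743 + 1308 = 2051 mm.


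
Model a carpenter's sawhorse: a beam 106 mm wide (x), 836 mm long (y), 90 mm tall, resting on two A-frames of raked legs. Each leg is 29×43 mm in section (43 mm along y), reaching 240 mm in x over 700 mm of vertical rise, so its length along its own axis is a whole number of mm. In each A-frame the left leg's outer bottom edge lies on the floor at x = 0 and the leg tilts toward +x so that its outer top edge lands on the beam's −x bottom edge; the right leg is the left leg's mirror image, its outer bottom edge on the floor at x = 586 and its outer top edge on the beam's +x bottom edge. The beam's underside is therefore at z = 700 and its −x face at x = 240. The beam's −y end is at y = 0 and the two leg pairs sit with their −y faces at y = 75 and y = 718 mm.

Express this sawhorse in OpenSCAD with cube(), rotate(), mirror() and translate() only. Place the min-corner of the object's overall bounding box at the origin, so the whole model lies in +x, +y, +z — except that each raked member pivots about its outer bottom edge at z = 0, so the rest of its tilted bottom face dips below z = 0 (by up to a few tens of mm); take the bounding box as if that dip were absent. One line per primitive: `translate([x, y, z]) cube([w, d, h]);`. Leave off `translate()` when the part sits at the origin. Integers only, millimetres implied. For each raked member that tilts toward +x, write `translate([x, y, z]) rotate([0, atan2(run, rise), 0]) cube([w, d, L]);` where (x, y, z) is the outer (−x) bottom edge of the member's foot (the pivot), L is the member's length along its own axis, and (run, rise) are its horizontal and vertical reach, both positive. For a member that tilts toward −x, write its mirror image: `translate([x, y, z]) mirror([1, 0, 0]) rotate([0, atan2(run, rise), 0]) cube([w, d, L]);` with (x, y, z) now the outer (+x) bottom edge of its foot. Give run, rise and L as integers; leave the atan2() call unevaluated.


translate([240, 0, 700]) cube([106, 836, 90]);
translate([0, 75, 0]) rotate([0, atan2(240, 700), 0]) cube([29, 43, 740]);
translate([586, 75, 0]) mirror([1, 0, 0]) rotate([0, atan2(240, 700), 0]) cube([29, 43, 740]);
translate([0, 718, 0]) rotate([0, atan2(240, 700), 0]) cube([29, 43, 740]);
translate([586, 718, 0]) mirror([1, 0, 0]) rotate([0, atan2(240, 700), 0]) cube([29, 43, 740]);


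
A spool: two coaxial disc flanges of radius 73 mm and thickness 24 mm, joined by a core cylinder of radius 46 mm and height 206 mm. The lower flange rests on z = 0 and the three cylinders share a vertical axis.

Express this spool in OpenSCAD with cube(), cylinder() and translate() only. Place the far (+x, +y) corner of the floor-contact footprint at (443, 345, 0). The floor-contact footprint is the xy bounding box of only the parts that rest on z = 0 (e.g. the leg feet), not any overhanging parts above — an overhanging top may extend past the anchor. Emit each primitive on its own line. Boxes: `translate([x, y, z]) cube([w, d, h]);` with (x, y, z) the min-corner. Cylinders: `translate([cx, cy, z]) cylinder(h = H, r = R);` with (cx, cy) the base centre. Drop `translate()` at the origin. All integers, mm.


translate([370, 272, 0]) cylinder(h = 24, r = 73);
translate([370, 272, 24]) cylinder(h = 206, r = 46);
translate([370, 272, 230]) cylinder(h = 24, r = 73);


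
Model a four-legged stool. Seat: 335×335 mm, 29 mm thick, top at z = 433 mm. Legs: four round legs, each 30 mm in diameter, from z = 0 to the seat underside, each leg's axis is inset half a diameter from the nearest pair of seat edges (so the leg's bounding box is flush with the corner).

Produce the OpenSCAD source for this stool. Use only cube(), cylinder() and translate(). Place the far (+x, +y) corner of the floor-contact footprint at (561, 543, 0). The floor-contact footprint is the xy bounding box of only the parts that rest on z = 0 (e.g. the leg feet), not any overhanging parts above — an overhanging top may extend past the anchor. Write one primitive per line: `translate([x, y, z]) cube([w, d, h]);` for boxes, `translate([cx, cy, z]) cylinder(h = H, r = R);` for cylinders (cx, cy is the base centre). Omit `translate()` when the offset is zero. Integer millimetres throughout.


// leg_h = 433 - 29 = 404
translate([226, 208, 404]) cube([335, 335, 29]);
translate([241, 223, 0]) cylinder(h = 404, r = 15);
translate([546, 223, 0]) cylinder(h = 404, r = 15);
translate([241, 528, 0]) cylinder(h = 404, r = 15);
translate([546, 528, 0]) cylinder(h = 404, r = 15);


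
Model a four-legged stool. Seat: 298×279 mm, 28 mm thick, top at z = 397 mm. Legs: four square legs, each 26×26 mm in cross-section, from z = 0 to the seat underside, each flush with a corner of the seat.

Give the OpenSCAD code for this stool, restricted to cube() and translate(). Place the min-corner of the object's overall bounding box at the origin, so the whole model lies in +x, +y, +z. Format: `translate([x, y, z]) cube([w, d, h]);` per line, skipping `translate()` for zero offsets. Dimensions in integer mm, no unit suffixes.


translate([0, 0, 369]) cube([298, 279, 28]);
cube([26, 26, 369]);
translate([272, 0, 0]) cube([26, 26, 369]);
translate([0, 253, 0]) cube([26, 26, 369]);
translate([272, 253, 0]) cube([26, 26, 369]);


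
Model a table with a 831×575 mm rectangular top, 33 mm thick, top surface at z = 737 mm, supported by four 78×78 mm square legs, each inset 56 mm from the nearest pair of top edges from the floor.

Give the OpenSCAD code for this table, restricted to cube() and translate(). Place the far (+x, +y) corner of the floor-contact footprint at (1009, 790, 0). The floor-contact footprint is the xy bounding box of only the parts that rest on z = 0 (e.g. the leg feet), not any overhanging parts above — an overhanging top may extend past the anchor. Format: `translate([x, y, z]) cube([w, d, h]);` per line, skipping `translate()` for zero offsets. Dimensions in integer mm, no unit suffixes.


// leg_h = 737 - 33 = 704
translate([234, 271, 704]) cube([831, 575, 33]);
translate([290, 327, 0]) cube([78, 78, 704]);
translate([931, 327, 0]) cube([78, 78, 704]);
translate([290, 712, 0]) cube([78, 78, 704]);
translate([931, 712, 0]) cube([78, 78, 704]);


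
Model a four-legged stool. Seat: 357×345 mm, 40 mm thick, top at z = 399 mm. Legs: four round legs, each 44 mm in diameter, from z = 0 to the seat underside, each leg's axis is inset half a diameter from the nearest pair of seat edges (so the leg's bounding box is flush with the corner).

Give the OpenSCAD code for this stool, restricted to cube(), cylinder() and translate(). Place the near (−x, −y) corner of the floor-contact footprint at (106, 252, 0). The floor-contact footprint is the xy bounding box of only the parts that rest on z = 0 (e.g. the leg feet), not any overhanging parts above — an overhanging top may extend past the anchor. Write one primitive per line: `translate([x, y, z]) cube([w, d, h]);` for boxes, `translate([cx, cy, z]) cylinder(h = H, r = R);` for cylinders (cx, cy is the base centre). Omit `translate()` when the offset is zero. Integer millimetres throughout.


// leg_h = 399 - 40 = 359
translate([106, 252, 359]) cube([357, 345, 40]);
translate([128, 274, 0]) cylinder(h = 359, r = 22);
translate([441, 274, 0]) cylinder(h = 359, r = 22);
translate([128, 575, 0]) cylinder(h = 359, r = 22);
translate([441, 575, 0]) cylinder(h = 359, r = 22);


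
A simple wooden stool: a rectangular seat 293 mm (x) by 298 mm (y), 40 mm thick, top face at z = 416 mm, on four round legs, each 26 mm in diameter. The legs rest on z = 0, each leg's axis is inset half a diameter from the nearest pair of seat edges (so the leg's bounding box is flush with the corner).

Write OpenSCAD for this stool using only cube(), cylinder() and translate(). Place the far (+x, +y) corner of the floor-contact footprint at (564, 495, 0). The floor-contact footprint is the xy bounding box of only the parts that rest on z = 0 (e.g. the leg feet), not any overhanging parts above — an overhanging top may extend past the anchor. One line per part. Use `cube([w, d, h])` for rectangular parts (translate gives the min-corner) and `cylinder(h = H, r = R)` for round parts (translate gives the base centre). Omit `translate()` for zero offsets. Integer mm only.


translate([271, 197, 376]) cube([293, 298, 40]);
translate([284, 210, 0]) cylinder(h = 376, r = 13);
translate([551, 210, 0]) cylinder(h = 376, r = 13);
translate([284, 482, 0]) cylinder(h = 376, r = 13);
translate([551, 482, 0]) cylinder(h = 376, r = 13);


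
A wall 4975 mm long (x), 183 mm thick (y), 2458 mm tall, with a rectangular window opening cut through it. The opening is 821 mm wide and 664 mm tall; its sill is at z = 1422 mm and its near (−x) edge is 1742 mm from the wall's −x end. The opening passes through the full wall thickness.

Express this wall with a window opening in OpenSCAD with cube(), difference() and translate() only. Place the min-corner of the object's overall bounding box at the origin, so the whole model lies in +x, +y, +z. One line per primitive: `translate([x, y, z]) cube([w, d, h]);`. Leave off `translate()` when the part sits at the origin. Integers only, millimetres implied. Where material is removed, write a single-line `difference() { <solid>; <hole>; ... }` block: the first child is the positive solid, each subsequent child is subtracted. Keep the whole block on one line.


difference() { cube([4975, 183, 2458]); translate([1742, 0, 1422]) cube([821, 183, 664]); }


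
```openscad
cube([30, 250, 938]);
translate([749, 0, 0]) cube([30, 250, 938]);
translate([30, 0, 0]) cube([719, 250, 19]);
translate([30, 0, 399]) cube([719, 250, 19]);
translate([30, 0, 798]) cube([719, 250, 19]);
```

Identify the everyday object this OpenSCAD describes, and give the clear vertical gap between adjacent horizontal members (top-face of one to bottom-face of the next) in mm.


A bookshelf. The clear shelf gap is 380 mm.

Two tall side panels with 3 horizontal boards between them — a bookshelf. The first two shelf undersides are at z = 0 and z = 399; with shelf thickness 19, the clear gap is 399 − 0 − 19 = 380 mm.


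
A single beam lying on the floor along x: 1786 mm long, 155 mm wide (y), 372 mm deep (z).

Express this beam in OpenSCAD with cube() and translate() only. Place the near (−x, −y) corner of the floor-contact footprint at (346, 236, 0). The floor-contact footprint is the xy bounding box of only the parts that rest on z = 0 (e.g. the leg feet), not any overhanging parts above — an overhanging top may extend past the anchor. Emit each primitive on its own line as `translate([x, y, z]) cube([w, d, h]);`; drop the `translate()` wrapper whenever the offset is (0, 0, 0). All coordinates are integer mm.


translate([346, 236, 0]) cube([1786, 155, 372]);


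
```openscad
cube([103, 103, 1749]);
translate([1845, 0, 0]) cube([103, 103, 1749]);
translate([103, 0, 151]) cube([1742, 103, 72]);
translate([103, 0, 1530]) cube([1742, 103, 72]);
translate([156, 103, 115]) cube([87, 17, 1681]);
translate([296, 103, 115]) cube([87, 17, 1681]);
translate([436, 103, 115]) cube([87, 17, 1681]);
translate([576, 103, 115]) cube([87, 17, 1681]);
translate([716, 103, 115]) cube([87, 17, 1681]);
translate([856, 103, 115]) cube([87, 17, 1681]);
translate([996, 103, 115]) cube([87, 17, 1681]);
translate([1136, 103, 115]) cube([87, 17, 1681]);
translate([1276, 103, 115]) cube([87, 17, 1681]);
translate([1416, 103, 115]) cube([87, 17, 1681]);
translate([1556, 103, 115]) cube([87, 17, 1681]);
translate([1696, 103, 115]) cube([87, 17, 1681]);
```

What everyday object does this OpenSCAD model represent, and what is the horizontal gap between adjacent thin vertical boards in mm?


A fence section. The picket gap is 53 mm.

Two posts, two rails, 12 pickets — a fence section. Span 1742 mm holds 12 pickets of 87 mm with 13 equal gaps: ⌊(1742 − 12·87) / 13⌋ = 53 mm.


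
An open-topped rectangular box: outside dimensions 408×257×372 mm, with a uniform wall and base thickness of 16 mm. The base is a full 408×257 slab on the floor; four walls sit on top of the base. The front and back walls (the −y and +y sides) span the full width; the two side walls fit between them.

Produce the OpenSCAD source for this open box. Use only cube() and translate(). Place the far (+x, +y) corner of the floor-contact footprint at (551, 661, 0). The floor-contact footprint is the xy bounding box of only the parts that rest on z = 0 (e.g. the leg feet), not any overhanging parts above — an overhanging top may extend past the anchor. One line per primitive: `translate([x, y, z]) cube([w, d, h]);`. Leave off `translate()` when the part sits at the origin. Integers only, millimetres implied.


translate([143, 404, 0]) cube([408, 257, 16]);
translate([143, 404, 16]) cube([408, 16, 356]);
translate([143, 645, 16]) cube([408, 16, 356]);
translate([143, 420, 16]) cube([16, 225, 356]);
translate([535, 420, 16]) cube([16, 225, 356]);


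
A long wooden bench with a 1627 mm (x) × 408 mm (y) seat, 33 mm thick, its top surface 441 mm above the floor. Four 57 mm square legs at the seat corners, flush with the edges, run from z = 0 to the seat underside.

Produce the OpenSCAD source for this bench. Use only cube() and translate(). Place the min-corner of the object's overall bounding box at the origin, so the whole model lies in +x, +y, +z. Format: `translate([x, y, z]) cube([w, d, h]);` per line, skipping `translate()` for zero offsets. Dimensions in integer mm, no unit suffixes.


// leg_h = 441 − 33 = 408
translate([0, 0, 408]) cube([1627, 408, 33]);
cube([57, 57, 408]);
translate([0, 351, 0]) cube([57, 57, 408]);
translate([1570, 0, 0]) cube([57, 57, 408]);
translate([1570, 351, 0]) cube([57, 57, 408]);


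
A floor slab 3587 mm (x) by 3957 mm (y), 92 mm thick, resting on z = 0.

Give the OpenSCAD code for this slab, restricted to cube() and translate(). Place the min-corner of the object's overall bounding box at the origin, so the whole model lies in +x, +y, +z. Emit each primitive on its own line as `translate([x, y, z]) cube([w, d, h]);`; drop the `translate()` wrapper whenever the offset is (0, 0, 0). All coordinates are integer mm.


cube([3587, 3957, 92]);


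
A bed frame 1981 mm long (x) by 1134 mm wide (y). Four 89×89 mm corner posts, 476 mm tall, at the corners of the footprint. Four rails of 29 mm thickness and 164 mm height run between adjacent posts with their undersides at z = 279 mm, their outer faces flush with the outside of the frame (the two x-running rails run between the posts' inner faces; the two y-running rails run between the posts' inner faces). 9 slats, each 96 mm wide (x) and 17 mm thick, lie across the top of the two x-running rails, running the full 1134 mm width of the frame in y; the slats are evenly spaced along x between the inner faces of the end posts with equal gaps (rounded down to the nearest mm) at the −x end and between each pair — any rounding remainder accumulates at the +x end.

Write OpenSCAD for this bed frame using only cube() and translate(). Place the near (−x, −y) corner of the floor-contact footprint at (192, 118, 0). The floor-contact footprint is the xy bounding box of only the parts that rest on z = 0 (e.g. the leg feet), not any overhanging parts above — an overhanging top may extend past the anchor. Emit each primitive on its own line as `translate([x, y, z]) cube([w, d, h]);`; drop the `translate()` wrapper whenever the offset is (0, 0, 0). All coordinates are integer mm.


translate([192, 118, 0]) cube([89, 89, 476]);
translate([192, 1163, 0]) cube([89, 89, 476]);
translate([2084, 118, 0]) cube([89, 89, 476]);
translate([2084, 1163, 0]) cube([89, 89, 476]);
translate([281, 118, 279]) cube([1803, 29, 164]);
translate([281, 1223, 279]) cube([1803, 29, 164]);
translate([192, 207, 279]) cube([29, 956, 164]);
translate([2144, 207, 279]) cube([29, 956, 164]);
translate([374, 118, 443]) cube([96, 1134, 17]);
translate([563, 118, 443]) cube([96, 1134, 17]);
translate([752, 118, 443]) cube([96, 1134, 17]);
translate([941, 118, 443]) cube([96, 1134, 17]);
translate([1130, 118, 443]) cube([96, 1134, 17]);
translate([1319, 118, 443]) cube([96, 1134, 17]);
translate([1508, 118, 443]) cube([96, 1134, 17]);
translate([1697, 118, 443]) cube([96, 1134, 17]);
translate([1886, 118, 443]) cube([96, 1134, 17]);


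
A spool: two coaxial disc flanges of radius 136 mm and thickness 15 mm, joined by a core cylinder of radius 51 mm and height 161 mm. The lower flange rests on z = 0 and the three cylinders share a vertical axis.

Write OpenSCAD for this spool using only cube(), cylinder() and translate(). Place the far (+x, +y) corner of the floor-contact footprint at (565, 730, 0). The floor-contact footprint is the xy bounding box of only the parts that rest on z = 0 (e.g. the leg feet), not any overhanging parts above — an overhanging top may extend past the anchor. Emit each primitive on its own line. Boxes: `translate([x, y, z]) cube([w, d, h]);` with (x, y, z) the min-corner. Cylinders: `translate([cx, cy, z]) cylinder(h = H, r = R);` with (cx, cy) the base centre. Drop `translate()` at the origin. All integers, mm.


translate([429, 594, 0]) cylinder(h = 15, r = 136);
translate([429, 594, 15]) cylinder(h = 161, r = 51);
translate([429, 594, 176]) cylinder(h = 15, r = 136);


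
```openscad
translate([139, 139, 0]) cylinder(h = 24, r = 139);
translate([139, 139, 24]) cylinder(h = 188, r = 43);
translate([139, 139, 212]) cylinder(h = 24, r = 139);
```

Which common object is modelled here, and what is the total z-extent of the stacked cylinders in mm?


A spool. The overall height is 236 mm.

Three coaxial cylinders, large–small–large — a spool. Two 24 mm flanges and a 188 mm core give 24 + 188 + 24 = 236 mm.


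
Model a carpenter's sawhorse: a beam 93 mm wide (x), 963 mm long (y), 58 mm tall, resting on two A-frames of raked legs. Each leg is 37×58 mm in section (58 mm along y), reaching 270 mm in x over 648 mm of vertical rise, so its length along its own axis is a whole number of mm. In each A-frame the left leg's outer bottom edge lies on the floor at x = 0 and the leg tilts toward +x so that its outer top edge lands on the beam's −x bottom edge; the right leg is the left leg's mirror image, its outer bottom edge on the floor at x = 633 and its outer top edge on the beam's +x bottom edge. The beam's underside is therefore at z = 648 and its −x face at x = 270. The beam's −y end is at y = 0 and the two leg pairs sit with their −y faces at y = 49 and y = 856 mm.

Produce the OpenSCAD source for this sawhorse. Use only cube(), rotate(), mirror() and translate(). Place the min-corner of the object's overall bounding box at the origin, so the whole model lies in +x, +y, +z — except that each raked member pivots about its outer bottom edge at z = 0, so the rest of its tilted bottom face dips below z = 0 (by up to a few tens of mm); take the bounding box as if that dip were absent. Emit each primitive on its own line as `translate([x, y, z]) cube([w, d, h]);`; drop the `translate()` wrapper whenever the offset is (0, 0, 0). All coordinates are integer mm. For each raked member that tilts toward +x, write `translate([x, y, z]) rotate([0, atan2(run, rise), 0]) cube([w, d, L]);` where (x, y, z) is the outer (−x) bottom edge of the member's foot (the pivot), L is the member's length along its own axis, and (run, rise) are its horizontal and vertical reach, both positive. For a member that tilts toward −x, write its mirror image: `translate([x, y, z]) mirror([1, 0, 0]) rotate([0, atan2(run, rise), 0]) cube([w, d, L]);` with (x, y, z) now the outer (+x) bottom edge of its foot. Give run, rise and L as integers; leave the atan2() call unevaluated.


translate([270, 0, 648]) cube([93, 963, 58]);
translate([0, 49, 0]) rotate([0, atan2(270, 648), 0]) cube([37, 58, 702]);
translate([633, 49, 0]) mirror([1, 0, 0]) rotate([0, atan2(270, 648), 0]) cube([37, 58, 702]);
translate([0, 856, 0]) rotate([0, atan2(270, 648), 0]) cube([37, 58, 702]);
translate([633, 856, 0]) mirror([1, 0, 0]) rotate([0, atan2(270, 648), 0]) cube([37, 58, 702]);


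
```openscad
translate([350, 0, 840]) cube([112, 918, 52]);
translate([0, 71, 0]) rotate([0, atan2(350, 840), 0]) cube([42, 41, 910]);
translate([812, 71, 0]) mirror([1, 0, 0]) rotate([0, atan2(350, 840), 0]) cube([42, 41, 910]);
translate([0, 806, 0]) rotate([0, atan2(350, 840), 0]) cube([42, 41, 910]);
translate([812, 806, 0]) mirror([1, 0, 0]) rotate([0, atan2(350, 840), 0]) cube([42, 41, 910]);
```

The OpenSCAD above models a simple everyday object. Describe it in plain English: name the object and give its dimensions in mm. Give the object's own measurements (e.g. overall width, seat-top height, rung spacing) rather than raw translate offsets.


A sawhorse. A 112×918×52 mm beam (x, y, z) sits on two A-frame leg pairs. Each pair is two raked legs of 42×41 mm section (41 mm along y) splaying symmetrically in x. Each leg rises 840 mm vertically over 350 mm of horizontal reach and is 910 mm long along its own axis. Every leg's outer bottom edge rests on the floor and its outer top edge meets a bottom edge of the beam — the left legs (tilting toward +x) meet the beam's −x bottom edge, the right legs (their mirror images, tilting toward −x) meet its +x bottom edge — so the leg tops tuck under the beam, the beam's underside is 840 mm above the floor, and the feet are 812 mm apart outside-to-outside with the beam centred between them. The two leg pairs are set in 71 mm from either end of the beam.


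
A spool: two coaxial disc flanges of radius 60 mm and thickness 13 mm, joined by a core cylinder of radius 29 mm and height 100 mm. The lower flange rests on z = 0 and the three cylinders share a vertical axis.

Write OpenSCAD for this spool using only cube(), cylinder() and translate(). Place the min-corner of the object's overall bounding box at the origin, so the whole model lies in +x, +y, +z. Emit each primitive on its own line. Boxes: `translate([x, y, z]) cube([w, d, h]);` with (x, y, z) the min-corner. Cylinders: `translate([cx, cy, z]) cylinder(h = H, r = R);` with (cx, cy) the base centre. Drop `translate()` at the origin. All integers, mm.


translate([60, 60, 0]) cylinder(h = 13, r = 60);
translate([60, 60, 13]) cylinder(h = 100, r = 29);
translate([60, 60, 113]) cylinder(h = 13, r = 60);


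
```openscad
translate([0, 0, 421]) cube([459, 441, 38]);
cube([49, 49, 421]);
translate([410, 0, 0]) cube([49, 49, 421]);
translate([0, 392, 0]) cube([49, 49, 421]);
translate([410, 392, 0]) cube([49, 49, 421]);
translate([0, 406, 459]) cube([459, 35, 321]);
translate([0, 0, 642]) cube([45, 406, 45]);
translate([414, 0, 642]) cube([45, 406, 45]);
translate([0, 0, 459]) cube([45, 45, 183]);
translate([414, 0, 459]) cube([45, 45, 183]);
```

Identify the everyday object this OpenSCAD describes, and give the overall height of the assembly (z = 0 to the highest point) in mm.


A chair. The overall height is 780 mm.

A slab on four corner posts with a tall panel at the back — a chair. The seat slab sits at z = 421 with thickness 38, and the 321 mm backrest starts at the seat top, so the overall height is 421 + 38 + 321 = 780 mm.


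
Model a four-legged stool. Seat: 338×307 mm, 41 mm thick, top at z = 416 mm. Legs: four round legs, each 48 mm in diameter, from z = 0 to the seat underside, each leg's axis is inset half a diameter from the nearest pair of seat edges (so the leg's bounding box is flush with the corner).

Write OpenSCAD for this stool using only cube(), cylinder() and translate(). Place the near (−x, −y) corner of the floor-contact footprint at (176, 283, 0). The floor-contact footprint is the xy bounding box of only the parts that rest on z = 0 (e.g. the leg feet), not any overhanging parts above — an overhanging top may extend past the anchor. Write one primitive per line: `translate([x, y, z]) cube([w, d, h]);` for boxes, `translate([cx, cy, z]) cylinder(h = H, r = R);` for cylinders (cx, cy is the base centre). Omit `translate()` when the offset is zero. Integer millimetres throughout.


// leg_h = 416 - 41 = 375
translate([176, 283, 375]) cube([338, 307, 41]);
translate([200, 307, 0]) cylinder(h = 375, r = 24);
translate([490, 307, 0]) cylinder(h = 375, r = 24);
translate([200, 566, 0]) cylinder(h = 375, r = 24);
translate([490, 566, 0]) cylinder(h = 375, r = 24);


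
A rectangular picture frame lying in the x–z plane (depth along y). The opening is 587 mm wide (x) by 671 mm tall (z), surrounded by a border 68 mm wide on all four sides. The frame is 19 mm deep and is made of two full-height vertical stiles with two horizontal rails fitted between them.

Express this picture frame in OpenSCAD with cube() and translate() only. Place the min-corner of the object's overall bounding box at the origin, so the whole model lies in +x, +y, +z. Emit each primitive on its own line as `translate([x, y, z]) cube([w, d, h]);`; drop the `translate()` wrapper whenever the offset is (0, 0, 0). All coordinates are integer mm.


cube([68, 19, 807]);
translate([655, 0, 0]) cube([68, 19, 807]);
translate([68, 0, 0]) cube([587, 19, 68]);
translate([68, 0, 739]) cube([587, 19, 68]);


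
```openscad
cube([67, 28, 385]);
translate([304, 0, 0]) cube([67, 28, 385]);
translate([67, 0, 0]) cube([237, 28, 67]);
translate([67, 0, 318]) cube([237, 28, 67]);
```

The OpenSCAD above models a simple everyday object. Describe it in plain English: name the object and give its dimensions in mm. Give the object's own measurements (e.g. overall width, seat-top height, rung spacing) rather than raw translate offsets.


A rectangular picture frame lying in the x–z plane (depth along y). The opening is 237 mm wide (x) by 251 mm tall (z), surrounded by a border 67 mm wide on all four sides. The frame is 28 mm deep and is made of two full-height vertical stiles with two horizontal rails fitted between them.


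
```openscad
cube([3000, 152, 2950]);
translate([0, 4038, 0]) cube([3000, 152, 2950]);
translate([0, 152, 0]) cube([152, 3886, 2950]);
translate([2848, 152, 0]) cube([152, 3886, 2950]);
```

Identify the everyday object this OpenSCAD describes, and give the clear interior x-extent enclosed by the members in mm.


A house (or room) frame. The interior width is 2696 mm.

Four 2950 mm walls enclosing a rectangle with no floor or roof — a room or house frame. Outside width is 3000 mm and wall thickness is 152 mm, so the interior width is 3000 − 2 × 152 = 2696 mm.


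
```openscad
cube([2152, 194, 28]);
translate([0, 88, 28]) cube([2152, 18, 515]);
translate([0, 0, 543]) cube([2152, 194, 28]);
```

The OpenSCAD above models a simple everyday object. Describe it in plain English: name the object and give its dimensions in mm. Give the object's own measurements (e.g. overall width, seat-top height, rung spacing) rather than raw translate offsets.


An I-beam lying along x, 2152 mm long. Overall section height 571 mm. Two flanges 194 mm wide (y) and 28 mm thick, one on the floor and one at the top; a web 18 mm thick runs between them, centred on the flange width.


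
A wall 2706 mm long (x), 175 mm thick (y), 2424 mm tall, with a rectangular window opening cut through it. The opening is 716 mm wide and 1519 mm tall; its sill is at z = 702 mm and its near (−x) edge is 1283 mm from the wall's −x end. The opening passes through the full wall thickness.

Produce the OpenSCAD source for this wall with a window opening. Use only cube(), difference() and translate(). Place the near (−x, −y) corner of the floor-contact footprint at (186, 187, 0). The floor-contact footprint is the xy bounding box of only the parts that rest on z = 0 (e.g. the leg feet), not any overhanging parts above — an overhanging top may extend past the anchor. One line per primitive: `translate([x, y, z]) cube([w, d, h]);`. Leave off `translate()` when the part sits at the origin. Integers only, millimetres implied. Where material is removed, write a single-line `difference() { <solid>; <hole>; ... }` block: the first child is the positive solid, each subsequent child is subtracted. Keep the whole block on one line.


difference() { translate([186, 187, 0]) cube([2706, 175, 2424]); translate([1469, 187, 702]) cube([716, 175, 1519]); }


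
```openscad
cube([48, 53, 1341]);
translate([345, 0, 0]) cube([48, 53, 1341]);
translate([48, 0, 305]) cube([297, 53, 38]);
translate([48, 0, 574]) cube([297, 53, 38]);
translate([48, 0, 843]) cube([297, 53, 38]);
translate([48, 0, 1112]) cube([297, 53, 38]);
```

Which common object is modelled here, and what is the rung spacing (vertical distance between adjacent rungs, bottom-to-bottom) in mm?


A ladder. The rung spacing is 269 mm.

Two tall 48×53 posts with 4 short bars between them — a ladder. Adjacent rungs sit at z = 305 and z = 574, so the spacing is 574 − 305 = 269 mm.
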